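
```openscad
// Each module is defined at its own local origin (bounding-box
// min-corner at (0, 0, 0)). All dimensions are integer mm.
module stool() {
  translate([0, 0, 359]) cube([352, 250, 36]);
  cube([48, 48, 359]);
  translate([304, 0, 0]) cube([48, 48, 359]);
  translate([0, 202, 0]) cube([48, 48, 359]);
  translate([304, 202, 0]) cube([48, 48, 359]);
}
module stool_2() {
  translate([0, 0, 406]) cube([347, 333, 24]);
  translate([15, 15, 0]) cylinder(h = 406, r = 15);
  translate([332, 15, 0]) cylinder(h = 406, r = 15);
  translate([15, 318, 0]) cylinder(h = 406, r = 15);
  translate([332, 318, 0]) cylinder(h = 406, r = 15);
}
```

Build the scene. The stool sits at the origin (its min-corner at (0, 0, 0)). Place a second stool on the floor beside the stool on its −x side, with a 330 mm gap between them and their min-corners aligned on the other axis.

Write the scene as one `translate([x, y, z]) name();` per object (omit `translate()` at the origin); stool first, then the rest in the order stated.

stool();
translate([-677, 0, 0]) stool_2();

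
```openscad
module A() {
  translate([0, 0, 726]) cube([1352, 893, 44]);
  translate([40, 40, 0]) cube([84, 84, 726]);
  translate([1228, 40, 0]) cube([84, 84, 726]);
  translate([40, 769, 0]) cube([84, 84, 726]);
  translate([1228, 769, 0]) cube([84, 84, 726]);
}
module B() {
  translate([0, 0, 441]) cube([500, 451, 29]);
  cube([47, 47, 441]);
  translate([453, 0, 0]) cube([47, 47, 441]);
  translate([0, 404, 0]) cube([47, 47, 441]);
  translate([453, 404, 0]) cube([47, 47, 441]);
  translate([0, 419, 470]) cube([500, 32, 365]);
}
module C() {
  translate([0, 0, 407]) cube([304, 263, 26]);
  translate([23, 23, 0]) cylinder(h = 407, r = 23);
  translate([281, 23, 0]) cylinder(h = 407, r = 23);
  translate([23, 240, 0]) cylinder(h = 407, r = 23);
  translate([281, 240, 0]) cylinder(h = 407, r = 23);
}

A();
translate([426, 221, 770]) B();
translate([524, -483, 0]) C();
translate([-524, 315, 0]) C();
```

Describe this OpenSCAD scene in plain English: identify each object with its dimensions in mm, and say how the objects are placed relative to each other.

A is a rectangular dining table. The top is 1352×893×44 mm with its upper surface at z = 770 mm. It stands on four 84×84 mm square legs, each inset 40 mm from the nearest pair of top edges, running from the floor to the underside of the top.

B is a chair. The seat is a 500×451×29 mm slab with its top at z = 470 mm, on four 47×47 mm corner legs (flush with the seat edges, standing on z = 0). A flat backrest 32 mm thick, 365 mm tall, spans the full seat width and rises from the seat top along its +y edge, rear face flush with the rear of the seat.

C is a four-legged stool. The seat is 304×263 mm, 26 mm thick, top at z = 433 mm. It stands on four round legs, each 46 mm in diameter, from z = 0 to the seat underside, each leg's axis is inset half a diameter from the nearest pair of seat edges (so the leg's bounding box is flush with the corner).

The chair is on top of the table, centred. Two stools sit around the table at the −y, −x sides.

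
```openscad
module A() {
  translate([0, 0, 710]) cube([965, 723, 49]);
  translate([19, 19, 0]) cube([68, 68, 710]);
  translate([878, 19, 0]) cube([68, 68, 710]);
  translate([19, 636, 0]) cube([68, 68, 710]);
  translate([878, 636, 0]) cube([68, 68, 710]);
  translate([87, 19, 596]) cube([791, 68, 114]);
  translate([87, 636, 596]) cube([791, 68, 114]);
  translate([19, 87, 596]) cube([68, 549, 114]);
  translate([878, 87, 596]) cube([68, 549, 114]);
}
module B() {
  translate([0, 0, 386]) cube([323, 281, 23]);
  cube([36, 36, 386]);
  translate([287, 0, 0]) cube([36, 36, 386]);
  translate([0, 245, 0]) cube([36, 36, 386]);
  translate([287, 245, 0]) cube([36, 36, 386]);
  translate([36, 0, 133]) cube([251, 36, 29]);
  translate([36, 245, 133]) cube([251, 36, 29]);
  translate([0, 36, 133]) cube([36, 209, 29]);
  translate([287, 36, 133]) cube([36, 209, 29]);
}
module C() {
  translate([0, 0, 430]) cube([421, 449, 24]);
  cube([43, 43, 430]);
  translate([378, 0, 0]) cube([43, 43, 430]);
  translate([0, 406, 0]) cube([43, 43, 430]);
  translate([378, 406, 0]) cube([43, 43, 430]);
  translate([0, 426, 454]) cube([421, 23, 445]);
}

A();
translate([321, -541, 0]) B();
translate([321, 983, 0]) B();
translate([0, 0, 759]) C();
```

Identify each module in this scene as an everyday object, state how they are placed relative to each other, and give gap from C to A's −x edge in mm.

The chair's min-x is at 0; the table's min-x is 0; gap = 0 mm.

A is a table. B is a stool. C is a chair. Two stools sit around the table at the −y, +y sides. The chair is on top of the table. The gap from the chair to the table's −x edge is 0 mm.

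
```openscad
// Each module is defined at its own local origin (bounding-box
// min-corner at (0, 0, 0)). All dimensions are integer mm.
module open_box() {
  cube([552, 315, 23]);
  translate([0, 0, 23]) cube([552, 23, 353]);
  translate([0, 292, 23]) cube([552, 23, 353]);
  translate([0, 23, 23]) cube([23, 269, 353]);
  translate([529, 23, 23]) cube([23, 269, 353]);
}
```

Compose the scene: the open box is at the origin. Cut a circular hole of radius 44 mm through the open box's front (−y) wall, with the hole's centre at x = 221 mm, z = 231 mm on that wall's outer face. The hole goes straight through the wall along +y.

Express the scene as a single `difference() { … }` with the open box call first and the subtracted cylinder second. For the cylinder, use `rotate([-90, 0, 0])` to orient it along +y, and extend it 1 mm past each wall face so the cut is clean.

difference() {
  open_box();
  translate([221, -1, 231]) rotate([-90, 0, 0]) cylinder(h = 25, r = 44);
}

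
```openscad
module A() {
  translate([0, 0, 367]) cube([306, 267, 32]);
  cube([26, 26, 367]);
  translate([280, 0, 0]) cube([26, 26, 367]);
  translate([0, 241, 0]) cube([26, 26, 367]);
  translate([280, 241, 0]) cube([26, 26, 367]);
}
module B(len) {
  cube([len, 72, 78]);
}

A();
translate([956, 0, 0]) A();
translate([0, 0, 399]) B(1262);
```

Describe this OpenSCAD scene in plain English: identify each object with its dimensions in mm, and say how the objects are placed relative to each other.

A is a four-legged stool. The seat is a 306×267×32 mm slab whose top surface is at z = 399 mm; four square legs, each 26×26 mm in cross-section, run from the floor (z = 0) to the underside of the seat, each flush with a corner of the seat.

B is a rectangular beam 1262 mm long (x), 72 mm deep (y), 78 mm thick (z).

The beam spans the tops of two stools placed 650 mm apart, resting at z = 399 mm.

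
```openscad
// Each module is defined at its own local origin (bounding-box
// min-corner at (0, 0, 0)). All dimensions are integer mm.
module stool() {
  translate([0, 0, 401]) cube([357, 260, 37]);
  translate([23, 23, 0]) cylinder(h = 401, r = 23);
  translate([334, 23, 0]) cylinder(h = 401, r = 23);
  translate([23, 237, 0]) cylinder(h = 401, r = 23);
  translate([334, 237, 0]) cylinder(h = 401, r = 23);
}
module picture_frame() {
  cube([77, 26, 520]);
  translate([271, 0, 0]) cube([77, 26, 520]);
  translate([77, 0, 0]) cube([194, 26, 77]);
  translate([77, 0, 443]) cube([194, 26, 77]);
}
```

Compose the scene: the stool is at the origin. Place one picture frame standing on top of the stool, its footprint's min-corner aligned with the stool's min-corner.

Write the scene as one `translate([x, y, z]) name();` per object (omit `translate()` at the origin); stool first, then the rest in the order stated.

stool();
translate([0, 0, 438]) picture_frame();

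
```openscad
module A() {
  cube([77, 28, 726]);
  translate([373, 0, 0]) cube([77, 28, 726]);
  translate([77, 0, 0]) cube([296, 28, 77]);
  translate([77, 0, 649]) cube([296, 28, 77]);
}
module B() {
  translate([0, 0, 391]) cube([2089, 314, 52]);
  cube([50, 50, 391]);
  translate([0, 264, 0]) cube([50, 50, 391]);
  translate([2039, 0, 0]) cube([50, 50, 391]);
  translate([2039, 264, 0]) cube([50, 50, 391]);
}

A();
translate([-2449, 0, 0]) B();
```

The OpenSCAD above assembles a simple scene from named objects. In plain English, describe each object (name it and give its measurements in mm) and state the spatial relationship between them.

A is a rectangular picture frame lying in the x–z plane (depth along y). The opening is 296 mm wide (x) by 572 mm tall (z), surrounded by a border 77 mm wide on all four sides. The frame is 28 mm deep and is made of two full-height vertical stiles with two horizontal rails fitted between them.

B is a long wooden bench with a 2089 mm (x) × 314 mm (y) seat, 52 mm thick, its top surface 443 mm above the floor. Four 50 mm square legs at the seat corners, flush with the edges, run from z = 0 to the seat underside.

The bench is on the floor beside the picture frame on its −x side.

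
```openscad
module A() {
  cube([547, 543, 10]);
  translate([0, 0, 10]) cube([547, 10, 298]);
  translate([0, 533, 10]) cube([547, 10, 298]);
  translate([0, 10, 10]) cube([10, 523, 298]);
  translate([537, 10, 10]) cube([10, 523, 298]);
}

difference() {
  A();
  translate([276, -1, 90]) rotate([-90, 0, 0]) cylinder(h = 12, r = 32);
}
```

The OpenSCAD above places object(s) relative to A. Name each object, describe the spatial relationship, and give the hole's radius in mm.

A is an open box. The open box has a circular hole through its front wall. The hole's radius is 32 mm.

The subtracted cylinder has r = 32 mm.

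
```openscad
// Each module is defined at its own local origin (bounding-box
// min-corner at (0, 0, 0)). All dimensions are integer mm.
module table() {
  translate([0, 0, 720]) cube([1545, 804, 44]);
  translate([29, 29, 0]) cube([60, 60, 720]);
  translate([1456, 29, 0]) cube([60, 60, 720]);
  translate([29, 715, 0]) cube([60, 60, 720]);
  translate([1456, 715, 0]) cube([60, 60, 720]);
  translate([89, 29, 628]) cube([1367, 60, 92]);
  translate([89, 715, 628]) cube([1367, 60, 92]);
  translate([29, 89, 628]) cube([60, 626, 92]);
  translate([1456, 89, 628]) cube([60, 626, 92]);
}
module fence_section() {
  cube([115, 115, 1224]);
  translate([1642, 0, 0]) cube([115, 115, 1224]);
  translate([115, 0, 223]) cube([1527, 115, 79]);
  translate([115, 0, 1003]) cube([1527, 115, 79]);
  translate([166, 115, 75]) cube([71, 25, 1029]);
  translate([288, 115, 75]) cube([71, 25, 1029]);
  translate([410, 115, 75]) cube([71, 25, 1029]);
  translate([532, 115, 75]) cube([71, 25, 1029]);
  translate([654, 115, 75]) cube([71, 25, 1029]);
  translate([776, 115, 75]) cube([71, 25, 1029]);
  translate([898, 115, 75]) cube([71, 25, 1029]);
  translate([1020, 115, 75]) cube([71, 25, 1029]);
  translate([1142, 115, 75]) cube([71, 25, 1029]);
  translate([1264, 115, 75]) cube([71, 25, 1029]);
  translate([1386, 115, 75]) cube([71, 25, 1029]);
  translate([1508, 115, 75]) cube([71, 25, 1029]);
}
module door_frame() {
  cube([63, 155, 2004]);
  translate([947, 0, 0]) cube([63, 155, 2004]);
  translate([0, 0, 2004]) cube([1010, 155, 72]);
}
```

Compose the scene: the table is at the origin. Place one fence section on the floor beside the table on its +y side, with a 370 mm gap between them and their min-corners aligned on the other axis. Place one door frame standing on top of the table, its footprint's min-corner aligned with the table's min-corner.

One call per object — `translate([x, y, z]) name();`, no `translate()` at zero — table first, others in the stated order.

table();
translate([0, 1174, 0]) fence_section();
translate([0, 0, 764]) door_frame();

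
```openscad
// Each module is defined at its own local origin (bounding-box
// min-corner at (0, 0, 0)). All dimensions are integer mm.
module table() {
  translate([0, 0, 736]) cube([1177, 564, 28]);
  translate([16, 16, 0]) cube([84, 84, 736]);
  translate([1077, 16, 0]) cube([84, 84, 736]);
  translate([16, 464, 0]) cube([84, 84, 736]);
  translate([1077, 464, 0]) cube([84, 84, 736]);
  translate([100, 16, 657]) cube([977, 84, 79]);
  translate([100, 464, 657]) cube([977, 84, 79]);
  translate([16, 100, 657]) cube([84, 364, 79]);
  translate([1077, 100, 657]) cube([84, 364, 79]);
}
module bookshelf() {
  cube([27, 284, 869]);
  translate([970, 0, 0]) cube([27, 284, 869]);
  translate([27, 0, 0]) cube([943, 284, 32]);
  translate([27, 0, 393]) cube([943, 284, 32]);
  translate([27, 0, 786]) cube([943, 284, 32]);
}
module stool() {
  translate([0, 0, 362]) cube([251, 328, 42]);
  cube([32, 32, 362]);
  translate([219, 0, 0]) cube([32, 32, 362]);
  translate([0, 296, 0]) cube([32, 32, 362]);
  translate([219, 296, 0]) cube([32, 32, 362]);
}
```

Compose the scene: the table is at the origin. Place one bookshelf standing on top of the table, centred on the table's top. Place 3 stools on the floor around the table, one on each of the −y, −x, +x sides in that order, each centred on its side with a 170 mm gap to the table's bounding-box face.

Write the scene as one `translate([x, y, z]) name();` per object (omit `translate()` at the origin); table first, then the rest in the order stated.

table();
translate([90, 140, 764]) bookshelf();
translate([463, -498, 0]) stool();
translate([-421, 118, 0]) stool();
translate([1347, 118, 0]) stool();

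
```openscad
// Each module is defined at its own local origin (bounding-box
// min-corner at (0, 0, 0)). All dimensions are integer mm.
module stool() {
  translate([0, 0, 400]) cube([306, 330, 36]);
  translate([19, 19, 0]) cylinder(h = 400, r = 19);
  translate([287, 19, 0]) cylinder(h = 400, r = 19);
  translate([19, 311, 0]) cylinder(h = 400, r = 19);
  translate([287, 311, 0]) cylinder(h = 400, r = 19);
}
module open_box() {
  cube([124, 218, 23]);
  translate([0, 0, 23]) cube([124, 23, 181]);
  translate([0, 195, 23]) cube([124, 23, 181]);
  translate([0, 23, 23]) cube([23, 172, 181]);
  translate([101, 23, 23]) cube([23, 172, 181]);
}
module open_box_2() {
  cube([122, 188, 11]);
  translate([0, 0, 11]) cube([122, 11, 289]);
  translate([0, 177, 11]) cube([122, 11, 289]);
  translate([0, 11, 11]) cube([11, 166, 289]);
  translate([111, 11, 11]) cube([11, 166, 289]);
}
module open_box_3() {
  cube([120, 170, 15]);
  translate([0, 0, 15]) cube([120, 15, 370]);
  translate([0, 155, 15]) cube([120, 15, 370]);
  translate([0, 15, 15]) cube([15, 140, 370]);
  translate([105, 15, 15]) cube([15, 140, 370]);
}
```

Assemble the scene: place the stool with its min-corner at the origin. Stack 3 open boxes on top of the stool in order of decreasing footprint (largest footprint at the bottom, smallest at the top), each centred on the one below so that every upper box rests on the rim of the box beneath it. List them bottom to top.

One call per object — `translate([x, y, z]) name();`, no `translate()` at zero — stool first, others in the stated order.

stool();
translate([91, 56, 436]) open_box();
translate([92, 71, 640]) open_box_2();
translate([93, 80, 940]) open_box_3();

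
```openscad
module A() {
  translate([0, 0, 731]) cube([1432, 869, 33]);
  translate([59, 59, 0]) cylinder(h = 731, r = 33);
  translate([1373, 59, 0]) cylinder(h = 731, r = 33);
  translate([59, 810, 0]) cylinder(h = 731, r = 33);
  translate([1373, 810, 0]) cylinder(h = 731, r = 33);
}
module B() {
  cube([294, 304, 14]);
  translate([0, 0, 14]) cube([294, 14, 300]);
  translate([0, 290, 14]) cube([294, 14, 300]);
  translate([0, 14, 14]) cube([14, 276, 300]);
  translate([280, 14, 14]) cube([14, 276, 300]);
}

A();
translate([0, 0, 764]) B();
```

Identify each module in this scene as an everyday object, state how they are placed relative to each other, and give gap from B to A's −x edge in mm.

A is a table. B is an open box. The open box is on top of the table. The gap from the open box to the table's −x edge is 0 mm.

The open box's min-x is at 0; the table's min-x is 0; gap = 0 mm.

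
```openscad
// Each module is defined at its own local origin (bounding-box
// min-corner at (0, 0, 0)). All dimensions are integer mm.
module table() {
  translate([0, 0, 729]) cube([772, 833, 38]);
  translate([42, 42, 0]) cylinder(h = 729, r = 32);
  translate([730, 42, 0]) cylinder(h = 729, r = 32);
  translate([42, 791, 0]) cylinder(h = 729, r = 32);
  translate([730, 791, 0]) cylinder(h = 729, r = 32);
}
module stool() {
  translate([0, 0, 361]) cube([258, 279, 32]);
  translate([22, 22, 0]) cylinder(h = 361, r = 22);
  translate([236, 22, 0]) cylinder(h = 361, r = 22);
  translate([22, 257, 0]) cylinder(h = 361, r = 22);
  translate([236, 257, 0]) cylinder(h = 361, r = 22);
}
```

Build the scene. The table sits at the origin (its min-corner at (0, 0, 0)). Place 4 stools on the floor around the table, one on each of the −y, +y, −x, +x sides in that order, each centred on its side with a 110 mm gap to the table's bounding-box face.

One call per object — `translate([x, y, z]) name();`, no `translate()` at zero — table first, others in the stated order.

table();
translate([257, -389, 0]) stool();
translate([257, 943, 0]) stool();
translate([-368, 277, 0]) stool();
translate([882, 277, 0]) stool();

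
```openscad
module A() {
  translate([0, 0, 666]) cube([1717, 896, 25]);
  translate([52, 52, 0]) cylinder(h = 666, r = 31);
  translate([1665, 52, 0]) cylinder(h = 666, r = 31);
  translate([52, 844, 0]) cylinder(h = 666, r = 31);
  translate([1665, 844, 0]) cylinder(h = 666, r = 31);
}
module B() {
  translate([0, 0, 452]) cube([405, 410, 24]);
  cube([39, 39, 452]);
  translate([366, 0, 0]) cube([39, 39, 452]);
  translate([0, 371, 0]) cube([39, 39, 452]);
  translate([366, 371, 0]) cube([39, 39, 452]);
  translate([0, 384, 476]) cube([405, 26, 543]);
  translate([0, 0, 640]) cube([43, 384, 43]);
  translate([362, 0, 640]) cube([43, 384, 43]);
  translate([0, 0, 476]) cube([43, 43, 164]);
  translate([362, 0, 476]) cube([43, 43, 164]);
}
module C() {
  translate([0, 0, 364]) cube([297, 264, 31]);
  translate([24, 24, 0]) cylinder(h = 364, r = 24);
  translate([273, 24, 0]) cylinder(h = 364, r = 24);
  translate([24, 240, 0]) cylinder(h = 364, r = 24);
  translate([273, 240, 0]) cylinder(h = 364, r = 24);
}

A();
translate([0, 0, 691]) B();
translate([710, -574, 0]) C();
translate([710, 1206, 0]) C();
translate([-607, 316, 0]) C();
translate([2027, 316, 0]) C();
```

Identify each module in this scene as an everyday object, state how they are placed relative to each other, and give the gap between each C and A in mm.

A is a table. B is a chair. C is a stool. The chair is on top of the table. Four stools sit around the table at the −y, +y, −x, +x sides. The gap between each stool and the table is 310 mm.

Each stool's nearest face is 310 mm from the table's bounding box.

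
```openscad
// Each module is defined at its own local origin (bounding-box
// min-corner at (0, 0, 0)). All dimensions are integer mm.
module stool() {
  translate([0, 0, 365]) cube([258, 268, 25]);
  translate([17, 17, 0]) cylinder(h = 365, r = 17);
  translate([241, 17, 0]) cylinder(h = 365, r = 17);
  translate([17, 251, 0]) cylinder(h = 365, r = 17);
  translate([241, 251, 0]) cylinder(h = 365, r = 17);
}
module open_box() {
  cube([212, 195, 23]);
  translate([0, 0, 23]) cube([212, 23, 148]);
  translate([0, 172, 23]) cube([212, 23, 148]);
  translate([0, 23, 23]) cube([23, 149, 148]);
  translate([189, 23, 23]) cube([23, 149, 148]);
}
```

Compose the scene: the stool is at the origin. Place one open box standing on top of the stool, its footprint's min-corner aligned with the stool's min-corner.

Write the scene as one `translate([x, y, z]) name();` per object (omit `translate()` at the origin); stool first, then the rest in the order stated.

stool();
translate([0, 0, 390]) open_box();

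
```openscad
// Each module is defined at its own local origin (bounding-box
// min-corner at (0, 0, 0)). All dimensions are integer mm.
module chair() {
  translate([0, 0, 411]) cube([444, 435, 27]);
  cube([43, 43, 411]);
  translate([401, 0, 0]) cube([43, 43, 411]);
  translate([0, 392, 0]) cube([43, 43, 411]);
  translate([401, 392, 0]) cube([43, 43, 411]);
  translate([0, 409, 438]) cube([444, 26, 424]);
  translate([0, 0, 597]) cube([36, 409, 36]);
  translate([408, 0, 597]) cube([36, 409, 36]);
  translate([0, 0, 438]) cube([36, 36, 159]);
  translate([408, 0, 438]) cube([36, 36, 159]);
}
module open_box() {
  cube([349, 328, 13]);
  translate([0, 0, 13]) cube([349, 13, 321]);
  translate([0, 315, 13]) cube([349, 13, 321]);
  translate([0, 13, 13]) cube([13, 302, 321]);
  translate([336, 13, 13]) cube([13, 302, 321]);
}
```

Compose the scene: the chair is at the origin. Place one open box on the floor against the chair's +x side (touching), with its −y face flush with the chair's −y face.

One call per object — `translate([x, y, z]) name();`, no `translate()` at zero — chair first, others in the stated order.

chair();
translate([444, 0, 0]) open_box();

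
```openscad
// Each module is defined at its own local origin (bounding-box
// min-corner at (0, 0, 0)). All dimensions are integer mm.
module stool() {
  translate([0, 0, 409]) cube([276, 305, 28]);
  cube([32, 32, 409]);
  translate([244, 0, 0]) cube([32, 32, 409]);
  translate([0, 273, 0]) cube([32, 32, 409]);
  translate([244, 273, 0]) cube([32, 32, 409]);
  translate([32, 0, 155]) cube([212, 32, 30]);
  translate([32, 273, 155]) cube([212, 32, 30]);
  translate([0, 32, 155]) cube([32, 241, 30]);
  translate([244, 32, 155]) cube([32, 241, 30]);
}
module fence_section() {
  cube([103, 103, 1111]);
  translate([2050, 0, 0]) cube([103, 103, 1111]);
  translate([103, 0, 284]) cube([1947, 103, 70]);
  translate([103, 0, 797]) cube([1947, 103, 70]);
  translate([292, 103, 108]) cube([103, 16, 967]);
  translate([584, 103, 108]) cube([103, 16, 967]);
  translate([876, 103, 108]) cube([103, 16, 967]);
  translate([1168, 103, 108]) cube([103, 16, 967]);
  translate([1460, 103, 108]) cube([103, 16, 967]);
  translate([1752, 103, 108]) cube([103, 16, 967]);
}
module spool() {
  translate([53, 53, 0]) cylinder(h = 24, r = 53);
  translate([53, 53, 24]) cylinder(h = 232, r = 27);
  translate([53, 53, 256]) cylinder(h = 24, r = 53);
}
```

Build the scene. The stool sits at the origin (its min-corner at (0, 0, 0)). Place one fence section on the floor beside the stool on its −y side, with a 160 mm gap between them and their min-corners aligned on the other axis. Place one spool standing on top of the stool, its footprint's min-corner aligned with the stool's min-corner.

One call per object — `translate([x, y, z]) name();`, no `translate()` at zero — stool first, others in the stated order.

stool();
translate([0, -279, 0]) fence_section();
translate([0, 0, 437]) spool();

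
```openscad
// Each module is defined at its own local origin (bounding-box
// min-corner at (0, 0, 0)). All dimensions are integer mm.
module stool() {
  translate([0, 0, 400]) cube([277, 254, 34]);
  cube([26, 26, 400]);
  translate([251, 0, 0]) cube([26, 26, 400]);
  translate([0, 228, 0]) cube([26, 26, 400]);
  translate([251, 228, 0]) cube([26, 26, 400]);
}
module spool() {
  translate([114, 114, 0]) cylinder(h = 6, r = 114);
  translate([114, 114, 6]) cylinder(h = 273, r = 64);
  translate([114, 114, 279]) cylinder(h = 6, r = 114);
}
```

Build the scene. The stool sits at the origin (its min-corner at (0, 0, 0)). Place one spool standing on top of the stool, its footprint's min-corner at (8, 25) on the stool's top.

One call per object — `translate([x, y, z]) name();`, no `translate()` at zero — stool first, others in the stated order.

stool();
translate([8, 25, 434]) spool();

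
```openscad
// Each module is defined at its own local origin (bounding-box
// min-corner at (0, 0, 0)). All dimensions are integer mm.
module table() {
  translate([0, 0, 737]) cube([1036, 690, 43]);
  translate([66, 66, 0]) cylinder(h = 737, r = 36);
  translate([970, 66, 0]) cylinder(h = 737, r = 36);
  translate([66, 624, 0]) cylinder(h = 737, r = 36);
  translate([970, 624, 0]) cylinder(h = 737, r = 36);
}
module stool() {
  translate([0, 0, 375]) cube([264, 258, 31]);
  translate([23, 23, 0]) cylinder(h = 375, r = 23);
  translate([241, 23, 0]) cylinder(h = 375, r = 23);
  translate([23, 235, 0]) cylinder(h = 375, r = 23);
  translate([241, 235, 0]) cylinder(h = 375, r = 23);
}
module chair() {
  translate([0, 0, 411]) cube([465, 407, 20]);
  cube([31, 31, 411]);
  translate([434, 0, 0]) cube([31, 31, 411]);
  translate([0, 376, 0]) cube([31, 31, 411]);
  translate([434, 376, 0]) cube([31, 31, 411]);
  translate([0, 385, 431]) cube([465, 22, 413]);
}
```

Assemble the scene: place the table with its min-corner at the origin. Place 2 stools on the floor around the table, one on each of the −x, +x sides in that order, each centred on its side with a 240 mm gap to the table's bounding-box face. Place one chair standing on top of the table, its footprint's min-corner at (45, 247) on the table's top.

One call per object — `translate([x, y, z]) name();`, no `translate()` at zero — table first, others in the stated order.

table();
translate([-504, 216, 0]) stool();
translate([1276, 216, 0]) stool();
translate([45, 247, 780]) chair();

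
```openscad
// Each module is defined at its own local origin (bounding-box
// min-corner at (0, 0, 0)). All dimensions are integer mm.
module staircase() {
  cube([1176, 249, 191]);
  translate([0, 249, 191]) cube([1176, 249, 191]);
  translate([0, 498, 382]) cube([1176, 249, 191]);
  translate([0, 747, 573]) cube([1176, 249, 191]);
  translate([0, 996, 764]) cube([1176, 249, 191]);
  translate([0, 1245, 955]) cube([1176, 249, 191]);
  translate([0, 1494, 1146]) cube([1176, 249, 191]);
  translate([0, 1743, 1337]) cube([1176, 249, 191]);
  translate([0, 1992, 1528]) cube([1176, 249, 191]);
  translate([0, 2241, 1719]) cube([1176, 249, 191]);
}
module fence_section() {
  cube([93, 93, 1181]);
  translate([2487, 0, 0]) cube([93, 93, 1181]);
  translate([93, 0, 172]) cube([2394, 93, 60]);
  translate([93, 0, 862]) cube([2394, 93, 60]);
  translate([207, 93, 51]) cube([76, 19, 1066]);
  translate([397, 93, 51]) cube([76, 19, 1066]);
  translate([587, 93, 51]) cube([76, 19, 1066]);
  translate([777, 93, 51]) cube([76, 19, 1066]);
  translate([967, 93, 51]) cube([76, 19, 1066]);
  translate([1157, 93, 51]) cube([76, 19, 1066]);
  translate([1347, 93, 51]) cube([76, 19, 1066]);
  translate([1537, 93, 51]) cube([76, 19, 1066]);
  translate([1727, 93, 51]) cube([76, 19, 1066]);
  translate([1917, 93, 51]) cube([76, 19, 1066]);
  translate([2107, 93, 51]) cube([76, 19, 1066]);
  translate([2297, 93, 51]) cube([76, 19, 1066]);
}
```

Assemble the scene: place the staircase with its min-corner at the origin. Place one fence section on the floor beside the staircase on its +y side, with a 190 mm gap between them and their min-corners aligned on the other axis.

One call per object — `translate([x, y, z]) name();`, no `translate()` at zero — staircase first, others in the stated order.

staircase();
translate([0, 2680, 0]) fence_section();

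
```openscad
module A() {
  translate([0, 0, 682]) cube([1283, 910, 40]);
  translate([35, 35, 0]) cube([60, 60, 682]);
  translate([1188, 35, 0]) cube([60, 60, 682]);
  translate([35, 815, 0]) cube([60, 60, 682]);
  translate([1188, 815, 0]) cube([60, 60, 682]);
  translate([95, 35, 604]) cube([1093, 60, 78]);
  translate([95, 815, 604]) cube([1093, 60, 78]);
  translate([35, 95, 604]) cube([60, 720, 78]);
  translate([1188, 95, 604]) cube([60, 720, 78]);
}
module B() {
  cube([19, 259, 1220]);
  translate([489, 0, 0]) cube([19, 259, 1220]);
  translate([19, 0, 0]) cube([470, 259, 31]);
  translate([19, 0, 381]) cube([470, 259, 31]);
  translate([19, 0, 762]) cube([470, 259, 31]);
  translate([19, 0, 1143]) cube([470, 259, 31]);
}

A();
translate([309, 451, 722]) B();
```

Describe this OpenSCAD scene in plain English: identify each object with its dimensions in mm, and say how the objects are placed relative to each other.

A is a table with a 1283×910 mm rectangular top, 40 mm thick, top surface at z = 722 mm, supported by four 60×60 mm square legs, each inset 35 mm from the nearest pair of top edges, running from the floor. Four apron rails, 60 mm thick and 78 mm tall, run between adjacent legs with their top edges flush with the underside of the top and their outer faces flush with the legs' outer faces.

B is a bookshelf 508 mm wide overall, 259 mm deep and 1220 mm tall. The two sides are 19 mm thick vertical panels. 4 horizontal shelves of 31 mm thickness span between the inner faces of the sides; the lowest shelf sits on the floor and shelves are stacked with a clear vertical gap of 350 mm between each pair.

The bookshelf is on top of the table.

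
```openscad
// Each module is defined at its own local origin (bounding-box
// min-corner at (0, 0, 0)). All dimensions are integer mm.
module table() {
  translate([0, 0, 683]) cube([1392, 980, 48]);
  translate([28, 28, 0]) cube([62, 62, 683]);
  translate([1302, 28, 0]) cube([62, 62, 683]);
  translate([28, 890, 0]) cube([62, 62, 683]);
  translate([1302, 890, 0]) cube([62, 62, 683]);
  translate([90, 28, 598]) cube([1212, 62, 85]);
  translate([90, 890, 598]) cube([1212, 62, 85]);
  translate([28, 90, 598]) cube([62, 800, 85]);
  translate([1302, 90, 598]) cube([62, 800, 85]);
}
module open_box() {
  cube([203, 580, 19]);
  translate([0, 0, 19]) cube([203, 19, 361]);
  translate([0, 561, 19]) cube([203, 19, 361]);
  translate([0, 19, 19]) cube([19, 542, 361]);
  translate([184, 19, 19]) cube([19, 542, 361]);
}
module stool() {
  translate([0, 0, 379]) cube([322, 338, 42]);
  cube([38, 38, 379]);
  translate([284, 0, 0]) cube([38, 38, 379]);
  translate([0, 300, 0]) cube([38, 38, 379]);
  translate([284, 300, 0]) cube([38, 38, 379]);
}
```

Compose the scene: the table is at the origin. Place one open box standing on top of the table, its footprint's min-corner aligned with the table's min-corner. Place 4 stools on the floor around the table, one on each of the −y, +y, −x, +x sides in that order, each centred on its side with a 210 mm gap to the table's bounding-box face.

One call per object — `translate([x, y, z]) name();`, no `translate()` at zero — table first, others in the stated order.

table();
translate([0, 0, 731]) open_box();
translate([535, -548, 0]) stool();
translate([535, 1190, 0]) stool();
translate([-532, 321, 0]) stool();
translate([1602, 321, 0]) stool();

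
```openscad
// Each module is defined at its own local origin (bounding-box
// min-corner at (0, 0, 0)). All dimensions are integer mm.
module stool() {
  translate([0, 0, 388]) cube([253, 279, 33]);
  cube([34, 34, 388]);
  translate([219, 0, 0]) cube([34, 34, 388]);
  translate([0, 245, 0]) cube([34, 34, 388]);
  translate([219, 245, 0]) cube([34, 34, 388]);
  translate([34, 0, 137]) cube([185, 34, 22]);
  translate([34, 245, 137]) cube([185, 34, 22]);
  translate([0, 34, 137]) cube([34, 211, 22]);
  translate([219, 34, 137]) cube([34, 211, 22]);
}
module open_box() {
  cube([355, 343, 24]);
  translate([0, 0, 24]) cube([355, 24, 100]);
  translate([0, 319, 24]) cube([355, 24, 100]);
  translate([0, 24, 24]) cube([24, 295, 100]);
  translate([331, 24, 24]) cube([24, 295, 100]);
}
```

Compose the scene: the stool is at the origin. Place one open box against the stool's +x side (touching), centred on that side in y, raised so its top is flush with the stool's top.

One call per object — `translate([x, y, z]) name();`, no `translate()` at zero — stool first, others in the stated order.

stool();
translate([253, -32, 297]) open_box();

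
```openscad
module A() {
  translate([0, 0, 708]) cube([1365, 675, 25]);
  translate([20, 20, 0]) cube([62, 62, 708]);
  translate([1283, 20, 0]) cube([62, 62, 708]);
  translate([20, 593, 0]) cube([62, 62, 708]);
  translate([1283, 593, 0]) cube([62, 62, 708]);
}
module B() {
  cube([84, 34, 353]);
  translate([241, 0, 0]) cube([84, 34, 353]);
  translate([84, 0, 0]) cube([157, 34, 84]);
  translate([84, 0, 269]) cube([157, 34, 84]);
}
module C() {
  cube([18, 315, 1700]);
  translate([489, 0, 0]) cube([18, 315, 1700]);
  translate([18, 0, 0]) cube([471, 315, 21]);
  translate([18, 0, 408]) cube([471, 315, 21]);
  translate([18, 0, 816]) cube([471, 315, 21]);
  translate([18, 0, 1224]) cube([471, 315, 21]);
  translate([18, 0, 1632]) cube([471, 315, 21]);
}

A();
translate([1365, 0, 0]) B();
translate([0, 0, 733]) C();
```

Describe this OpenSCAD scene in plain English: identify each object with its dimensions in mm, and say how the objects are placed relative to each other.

A is a rectangular dining table. The top is 1365×675×25 mm with its upper surface at z = 733 mm. It stands on four 62×62 mm square legs, each inset 20 mm from the nearest pair of top edges, running from the floor to the underside of the top.

B is a rectangular picture frame lying in the x–z plane (depth along y). The opening is 157 mm wide (x) by 185 mm tall (z), surrounded by a border 84 mm wide on all four sides. The frame is 34 mm deep and is made of two full-height vertical stiles with two horizontal rails fitted between them.

C is an open bookshelf. Two side panels, each 18 mm thick, 315 mm deep and 1700 mm tall, stand 507 mm apart (outside-to-outside). Between them sit 5 shelves, each 21 mm thick and 315 mm deep, spanning the full gap between the sides. The bottom shelf rests on the floor (its underside at z = 0) and the clear gap between one shelf's top and the next shelf's underside is 387 mm.

The picture frame is against the table's +x side, with their −y faces flush. The bookshelf is on top of the table.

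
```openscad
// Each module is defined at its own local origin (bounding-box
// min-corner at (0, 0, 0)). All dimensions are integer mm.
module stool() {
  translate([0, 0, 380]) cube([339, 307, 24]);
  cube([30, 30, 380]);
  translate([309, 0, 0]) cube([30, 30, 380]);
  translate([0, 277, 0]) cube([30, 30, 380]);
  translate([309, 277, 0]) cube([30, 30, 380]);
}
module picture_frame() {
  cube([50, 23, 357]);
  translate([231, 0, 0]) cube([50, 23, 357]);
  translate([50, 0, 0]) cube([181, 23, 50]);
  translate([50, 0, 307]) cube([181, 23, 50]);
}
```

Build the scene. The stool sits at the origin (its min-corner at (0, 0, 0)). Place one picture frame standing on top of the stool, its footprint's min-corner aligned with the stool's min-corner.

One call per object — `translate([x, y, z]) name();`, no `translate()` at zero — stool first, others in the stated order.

stool();
translate([0, 0, 404]) picture_frame();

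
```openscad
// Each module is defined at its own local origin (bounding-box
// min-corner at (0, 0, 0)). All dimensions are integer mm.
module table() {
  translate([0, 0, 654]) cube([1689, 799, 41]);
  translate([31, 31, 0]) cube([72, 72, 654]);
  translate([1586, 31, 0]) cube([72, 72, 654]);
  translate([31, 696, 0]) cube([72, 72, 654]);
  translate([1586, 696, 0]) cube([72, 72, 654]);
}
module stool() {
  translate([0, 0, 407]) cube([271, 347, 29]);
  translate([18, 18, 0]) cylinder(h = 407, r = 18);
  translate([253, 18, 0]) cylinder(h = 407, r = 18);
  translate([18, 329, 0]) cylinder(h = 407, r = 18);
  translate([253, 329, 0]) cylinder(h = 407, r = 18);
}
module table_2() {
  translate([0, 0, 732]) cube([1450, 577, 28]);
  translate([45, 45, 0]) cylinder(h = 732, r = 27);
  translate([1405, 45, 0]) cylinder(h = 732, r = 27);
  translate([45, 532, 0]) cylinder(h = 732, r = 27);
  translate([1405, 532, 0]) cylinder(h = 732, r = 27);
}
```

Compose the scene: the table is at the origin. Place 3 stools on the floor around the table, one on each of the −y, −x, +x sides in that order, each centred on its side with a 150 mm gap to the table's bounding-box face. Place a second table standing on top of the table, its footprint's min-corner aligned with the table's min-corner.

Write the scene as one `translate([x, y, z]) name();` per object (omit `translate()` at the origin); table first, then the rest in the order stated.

table();
translate([709, -497, 0]) stool();
translate([-421, 226, 0]) stool();
translate([1839, 226, 0]) stool();
translate([0, 0, 695]) table_2();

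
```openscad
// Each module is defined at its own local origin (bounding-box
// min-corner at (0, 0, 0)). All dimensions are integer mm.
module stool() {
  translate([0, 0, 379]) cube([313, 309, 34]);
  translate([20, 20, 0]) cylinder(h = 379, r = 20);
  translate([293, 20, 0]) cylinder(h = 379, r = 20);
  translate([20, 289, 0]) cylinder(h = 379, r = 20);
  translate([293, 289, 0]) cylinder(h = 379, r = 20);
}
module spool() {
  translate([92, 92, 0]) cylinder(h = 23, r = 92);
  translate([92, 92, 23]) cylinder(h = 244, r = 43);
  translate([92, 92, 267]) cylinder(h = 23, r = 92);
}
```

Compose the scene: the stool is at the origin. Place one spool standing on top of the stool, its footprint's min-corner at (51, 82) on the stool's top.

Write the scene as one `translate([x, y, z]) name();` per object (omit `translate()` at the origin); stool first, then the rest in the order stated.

stool();
translate([51, 82, 413]) spool();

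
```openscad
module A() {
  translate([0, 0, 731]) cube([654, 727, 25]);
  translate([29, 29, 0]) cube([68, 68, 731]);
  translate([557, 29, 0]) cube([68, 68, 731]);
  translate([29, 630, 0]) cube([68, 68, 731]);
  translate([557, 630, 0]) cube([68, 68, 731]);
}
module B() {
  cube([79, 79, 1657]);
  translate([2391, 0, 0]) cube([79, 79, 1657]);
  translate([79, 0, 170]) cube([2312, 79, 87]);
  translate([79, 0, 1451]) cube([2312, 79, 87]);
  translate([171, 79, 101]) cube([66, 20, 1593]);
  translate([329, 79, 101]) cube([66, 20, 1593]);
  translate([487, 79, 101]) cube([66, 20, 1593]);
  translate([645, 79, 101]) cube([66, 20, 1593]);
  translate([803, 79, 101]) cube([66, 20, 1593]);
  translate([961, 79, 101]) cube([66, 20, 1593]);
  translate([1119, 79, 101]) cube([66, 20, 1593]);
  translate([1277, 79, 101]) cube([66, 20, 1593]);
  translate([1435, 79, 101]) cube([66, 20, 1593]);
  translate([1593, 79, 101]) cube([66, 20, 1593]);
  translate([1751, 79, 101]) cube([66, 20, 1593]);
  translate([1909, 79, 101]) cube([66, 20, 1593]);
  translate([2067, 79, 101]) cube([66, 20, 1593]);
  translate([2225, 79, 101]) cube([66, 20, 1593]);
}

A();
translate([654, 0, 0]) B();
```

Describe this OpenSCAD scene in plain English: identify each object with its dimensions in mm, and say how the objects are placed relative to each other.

A is a table: top 654 mm (x) × 727 mm (y), 25 mm thick, upper face at z = 756 mm, on four 68×68 mm square legs, each inset 29 mm from the nearest pair of top edges, running from z = 0 to the bottom of the top.

B is a fence section. Two 79×79 mm posts, 1657 mm tall, stand on the floor with a clear span of 2312 mm between their inner faces. Two horizontal rails of 79×87 mm section span the gap between the posts with their undersides at z = 170 mm and z = 1451 mm, flush with the posts' −y face. 14 pickets, each 66 mm wide, 20 mm thick and 1593 mm tall, are fixed to the +y face of the rails with their bottoms at z = 101 mm, evenly spaced across the span with equal gaps (rounded down to the nearest mm) at the −x end and between each pair — any rounding remainder accumulates at the +x end.

The fence section is against the table's +x side, with their −y faces flush.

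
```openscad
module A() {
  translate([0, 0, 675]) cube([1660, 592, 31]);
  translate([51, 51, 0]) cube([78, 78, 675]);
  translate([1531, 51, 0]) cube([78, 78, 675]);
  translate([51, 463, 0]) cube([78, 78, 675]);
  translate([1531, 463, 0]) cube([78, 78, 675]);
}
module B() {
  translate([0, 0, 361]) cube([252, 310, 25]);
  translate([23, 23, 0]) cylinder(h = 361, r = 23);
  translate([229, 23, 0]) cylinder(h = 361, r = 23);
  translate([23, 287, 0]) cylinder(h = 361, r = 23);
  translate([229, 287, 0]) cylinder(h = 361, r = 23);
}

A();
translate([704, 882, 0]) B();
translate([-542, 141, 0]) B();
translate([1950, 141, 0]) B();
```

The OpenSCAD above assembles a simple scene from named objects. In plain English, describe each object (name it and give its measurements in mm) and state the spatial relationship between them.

A is a table with a 1660×592 mm rectangular top, 31 mm thick, top surface at z = 706 mm, supported by four 78×78 mm square legs, each inset 51 mm from the nearest pair of top edges, running from the floor.

B is a four-legged stool. The seat is a 252×310×25 mm slab whose top surface is at z = 386 mm; four round legs, each 46 mm in diameter, run from the floor (z = 0) to the underside of the seat, each leg's axis is inset half a diameter from the nearest pair of seat edges (so the leg's bounding box is flush with the corner).

Three stools sit around the table at the +y, −x, +x sides.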